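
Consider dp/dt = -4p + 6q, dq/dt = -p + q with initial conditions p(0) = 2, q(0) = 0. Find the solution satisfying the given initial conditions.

Coefficient matrix A = [[-4, 6], [-1, 1]].
Characteristic polynomial det(A - λI) = λ^2 + 3λ + 2 = 0.
Eigenvalues λ = -1, -2.
For λ=-1: (A-λI) row 1 is [-3, 6], so an eigenvector is (-2, -1).
For λ=-2: (A-λI) row 1 is [-2, 6], so an eigenvector is (3, 1).
General solution: K_1e^(-t)(-2,-1) + K_2e^(-2t)(3,1).
Applying p(0)=2, q(0)=0 gives K_1=2, K_2=2.

p(t) = -4e^(-t) + 6e^(-2t), q(t) = -2e^(-t) + 2e^(-2t)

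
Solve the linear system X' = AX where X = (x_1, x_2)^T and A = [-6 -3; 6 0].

x_1(t) = C_1e^(-3t)sin(3t) - C_2e^(-3t)cos(3t), x_2(t) = -C_1e^(-3t)sin(3t) - C_1e^(-3t)cos(3t) - C_2e^(-3t)sin(3t) + C_2e^(-3t)cos(3t)

Coefficient matrix A = [[-6, -3], [6, 0]].
Characteristic polynomial det(A - λI) = λ^2 + 6λ + 18 = 0.
Eigenvalues λ = -3 ± 3i (complex conjugate pair).
For λ=-3+3i: an eigenvector is (0,-1) - i(1,-1) = (0 - i, -1 + i).
A real fundamental pair from Re and Im of e^((-3+3i)t)v: X_1 = e^(-3t)(cos(3t)·(0,-1) + sin(3t)·(1,-1)), X_2 = e^(-3t)(sin(3t)·(0,-1) - cos(3t)·(1,-1)).
General solution: C_1X_1 + C_2X_2.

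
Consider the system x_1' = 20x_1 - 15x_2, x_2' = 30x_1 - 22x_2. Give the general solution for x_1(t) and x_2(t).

x_1(t) = c_1e^(-t)sin(3t) - 2c_1e^(-t)cos(3t) - 2c_2e^(-t)sin(3t) - c_2e^(-t)cos(3t), x_2(t) = c_1e^(-t)sin(3t) - 3c_1e^(-t)cos(3t) - 3c_2e^(-t)sin(3t) - c_2e^(-t)cos(3t)

Coefficient matrix A = [[20, -15], [30, -22]].
Characteristic polynomial det(A - λI) = λ^2 + 2λ + 10 = 0.
Eigenvalues λ = -1 ± 3i (complex conjugate pair).
For λ=-1+3i: an eigenvector is (-2,-3) - i(1,1) = (-2 - i, -3 - i).
A real fundamental pair from Re and Im of e^((-1+3i)t)v: X_1 = e^(-t)(cos(3t)·(-2,-3) + sin(3t)·(1,1)), X_2 = e^(-t)(sin(3t)·(-2,-3) - cos(3t)·(1,1)).
General solution: c_1X_1 + c_2X_2.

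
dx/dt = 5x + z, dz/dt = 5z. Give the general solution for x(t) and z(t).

Coefficient matrix A = [[5, 1], [0, 5]].
Characteristic polynomial det(A - λI) = λ^2 - 10λ + 25 = 0.
Single eigenvalue λ = 5 with algebraic multiplicity 2.
Eigenvector v = (1,0); generalized eigenvector w with (A-λI)w=v is (-1,1).
General solution: e^(5t)[c_1·v + c_2·(t·v + w)].

x(t) = c_1e^(5t) + c_2te^(5t) - c_2e^(5t), z(t) = c_2e^(5t)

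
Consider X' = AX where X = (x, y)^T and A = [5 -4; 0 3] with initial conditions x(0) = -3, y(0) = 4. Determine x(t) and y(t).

x(t) = -11e^(5t) + 8e^(3t), y(t) = 4e^(3t)

Coefficient matrix A = [[5, -4], [0, 3]].
Characteristic polynomial det(A - λI) = λ^2 - 8λ + 15 = 0.
Eigenvalues λ = 5, 3.
For λ=5: (A-λI) row 1 is [0, -4], so an eigenvector is (-1, 0).
For λ=3: (A-λI) row 1 is [2, -4], so an eigenvector is (2, 1).
General solution: C_1e^(5t)(-1,0) + C_2e^(3t)(2,1).
Applying x(0)=-3, y(0)=4 gives C_1=11, C_2=4.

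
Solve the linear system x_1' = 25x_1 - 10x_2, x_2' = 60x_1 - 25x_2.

x_1(t) = -K_1e^(-5t) - K_2e^(5t), x_2(t) = -3K_1e^(-5t) - 2K_2e^(5t)

Coefficient matrix A = [[25, -10], [60, -25]].
Characteristic polynomial det(A - λI) = λ^2 - 25 = 0.
Eigenvalues λ = -5, 5.
For λ=-5: (A-λI) row 1 is [30, -10], so an eigenvector is (-1, -3).
For λ=5: (A-λI) row 1 is [20, -10], so an eigenvector is (-1, -2).
General solution: K_1e^(-5t)(-1,-3) + K_2e^(5t)(-1,-2).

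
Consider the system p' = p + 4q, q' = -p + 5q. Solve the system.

Coefficient matrix A = [[1, 4], [-1, 5]].
Characteristic polynomial det(A - λI) = λ^2 - 6λ + 9 = 0.
Single eigenvalue λ = 3 with algebraic multiplicity 2.
Eigenvector v = (-2,-1); generalized eigenvector w with (A-λI)w=v is (3,1).
General solution: e^(3t)[K_1·v + K_2·(t·v + w)].

p(t) = -2K_1e^(3t) - 2K_2te^(3t) + 3K_2e^(3t), q(t) = -K_1e^(3t) - K_2te^(3t) + K_2e^(3t)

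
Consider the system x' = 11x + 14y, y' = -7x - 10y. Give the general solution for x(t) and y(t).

x(t) = 2C_1e^(4t) - C_2e^(-3t), y(t) = -C_1e^(4t) + C_2e^(-3t)

Coefficient matrix A = [[11, 14], [-7, -10]].
Characteristic polynomial det(A - λI) = λ^2 - λ - 12 = 0.
Eigenvalues λ = 4, -3.
For λ=4: (A-λI) row 1 is [7, 14], so an eigenvector is (2, -1).
For λ=-3: (A-λI) row 1 is [14, 14], so an eigenvector is (-1, 1).
General solution: C_1e^(4t)(2,-1) + C_2e^(-3t)(-1,1).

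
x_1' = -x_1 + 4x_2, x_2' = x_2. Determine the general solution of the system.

x_1(t) = K_1e^(-t) - 2K_2e^(t), x_2(t) = -K_2e^(t)

Coefficient matrix A = [[-1, 4], [0, 1]].
Characteristic polynomial det(A - λI) = λ^2 - 1 = 0.
Eigenvalues λ = -1, 1.
For λ=-1: (A-λI) row 1 is [0, 4], so an eigenvector is (1, 0).
For λ=1: (A-λI) row 1 is [-2, 4], so an eigenvector is (-2, -1).
General solution: K_1e^(-t)(1,0) + K_2e^(t)(-2,-1).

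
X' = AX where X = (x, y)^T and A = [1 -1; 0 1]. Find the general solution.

x(t) = K_1e^(t) + K_2te^(t) - 2K_2e^(t), y(t) = -K_2e^(t)

Coefficient matrix A = [[1, -1], [0, 1]].
Characteristic polynomial det(A - λI) = λ^2 - 2λ + 1 = 0.
Single eigenvalue λ = 1 with algebraic multiplicity 2.
Eigenvector v = (1,0); generalized eigenvector w with (A-λI)w=v is (-2,-1).
General solution: e^(t)[K_1·v + K_2·(t·v + w)].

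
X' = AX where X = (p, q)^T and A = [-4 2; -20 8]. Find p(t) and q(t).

Coefficient matrix A = [[-4, 2], [-20, 8]].
Characteristic polynomial det(A - λI) = λ^2 - 4λ + 8 = 0.
Eigenvalues λ = 2 ± 2i (complex conjugate pair).
For λ=2+2i: an eigenvector is (1,3) - i(0,-1) = (1, 3 + i).
A real fundamental pair from Re and Im of e^((2+2i)t)v: X_1 = e^(2t)(cos(2t)·(1,3) + sin(2t)·(0,-1)), X_2 = e^(2t)(sin(2t)·(1,3) - cos(2t)·(0,-1)).
General solution: K_1X_1 + K_2X_2.

p(t) = K_1e^(2t)cos(2t) + K_2e^(2t)sin(2t), q(t) = -K_1e^(2t)sin(2t) + 3K_1e^(2t)cos(2t) + 3K_2e^(2t)sin(2t) + K_2e^(2t)cos(2t)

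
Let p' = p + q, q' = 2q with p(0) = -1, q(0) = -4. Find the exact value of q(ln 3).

A = [[1,1],[0,2]]; eigenvalues λ = 1, 2.
Eigenvectors: (-1,0) for λ=1, (1,1) for λ=2.
From the initial condition, c_1 = -3, c_2 = -4.
q(ln 3) = (-3)(3^1)(0) + (-4)(3^2)(1) = -36.

-36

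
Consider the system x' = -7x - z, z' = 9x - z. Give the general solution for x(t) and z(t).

x(t) = C_1e^(-4t) + C_2te^(-4t), z(t) = -3C_1e^(-4t) - 3C_2te^(-4t) - C_2e^(-4t)

Coefficient matrix A = [[-7, -1], [9, -1]].
Characteristic polynomial det(A - λI) = λ^2 + 8λ + 16 = 0.
Single eigenvalue λ = -4 with algebraic multiplicity 2.
Eigenvector v = (1,-3); generalized eigenvector w with (A-λI)w=v is (0,-1).
General solution: e^(-4t)[C_1·v + C_2·(t·v + w)].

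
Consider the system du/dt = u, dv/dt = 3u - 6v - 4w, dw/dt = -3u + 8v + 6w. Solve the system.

u(t) = C_1e^(t), v(t) = C_1e^(t) + C_2e^(2t) + C_3e^(-2t), w(t) = -C_1e^(t) - 2C_2e^(2t) - C_3e^(-2t)

Coefficient matrix A = [[1, 0, 0], [3, -6, -4], [-3, 8, 6]].
det(A - λI) = 0 gives eigenvalues λ = 1, 2, -2.
For λ=1: eigenvector (1,1,-1).
For λ=2: eigenvector (0,1,-2).
For λ=-2: eigenvector (0,1,-1).
General solution: C_1e^(t)(1,1,-1) + C_2e^(2t)(0,1,-2) + C_3e^(-2t)(0,1,-1).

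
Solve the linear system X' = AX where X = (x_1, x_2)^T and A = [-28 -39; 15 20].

x_1(t) = -2C_1e^(-4t)sin(3t) - 3C_1e^(-4t)cos(3t) - 3C_2e^(-4t)sin(3t) + 2C_2e^(-4t)cos(3t), x_2(t) = C_1e^(-4t)sin(3t) + 2C_1e^(-4t)cos(3t) + 2C_2e^(-4t)sin(3t) - C_2e^(-4t)cos(3t)

Coefficient matrix A = [[-28, -39], [15, 20]].
Characteristic polynomial det(A - λI) = λ^2 + 8λ + 25 = 0.
Eigenvalues λ = -4 ± 3i (complex conjugate pair).
For λ=-4+3i: an eigenvector is (-3,2) - i(-2,1) = (-3 + 2i, 2 - i).
A real fundamental pair from Re and Im of e^((-4+3i)t)v: X_1 = e^(-4t)(cos(3t)·(-3,2) + sin(3t)·(-2,1)), X_2 = e^(-4t)(sin(3t)·(-3,2) - cos(3t)·(-2,1)).
General solution: C_1X_1 + C_2X_2.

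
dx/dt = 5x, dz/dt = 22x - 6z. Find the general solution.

Coefficient matrix A = [[5, 0], [22, -6]].
Characteristic polynomial det(A - λI) = λ^2 + λ - 30 = 0.
Eigenvalues λ = 5, -6.
For λ=5: (A-λI) row 2 is [22, -11], so an eigenvector is (-1, -2).
For λ=-6: (A-λI) row 1 is [11, 0], so an eigenvector is (0, -1).
General solution: c_1e^(5t)(-1,-2) + c_2e^(-6t)(0,-1).

x(t) = -c_1e^(5t), z(t) = -2c_1e^(5t) - c_2e^(-6t)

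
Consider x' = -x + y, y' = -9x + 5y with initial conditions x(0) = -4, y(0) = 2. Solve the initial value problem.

x(t) = 14te^(2t) - 4e^(2t), y(t) = 42te^(2t) + 2e^(2t)

Coefficient matrix A = [[-1, 1], [-9, 5]].
Characteristic polynomial det(A - λI) = λ^2 - 4λ + 4 = 0.
Single eigenvalue λ = 2 with algebraic multiplicity 2.
Eigenvector v = (-1,-3); generalized eigenvector w with (A-λI)w=v is (1,2).
General solution: e^(2t)[K_1·v + K_2·(t·v + w)].
Applying x(0)=-4, y(0)=2 gives K_1=-10, K_2=-14.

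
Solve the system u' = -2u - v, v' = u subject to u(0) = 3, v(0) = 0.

Coefficient matrix A = [[-2, -1], [1, 0]].
Characteristic polynomial det(A - λI) = λ^2 + 2λ + 1 = 0.
Single eigenvalue λ = -1 with algebraic multiplicity 2.
Eigenvector v = (1,-1); generalized eigenvector w with (A-λI)w=v is (1,-2).
General solution: e^(-t)[K_1·v + K_2·(t·v + w)].
Applying u(0)=3, v(0)=0 gives K_1=6, K_2=-3.

u(t) = -3te^(-t) + 3e^(-t), v(t) = 3te^(-t)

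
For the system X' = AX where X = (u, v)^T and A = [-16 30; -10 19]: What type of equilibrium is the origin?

saddle

A = [[-16,30],[-10,19]]; det(A-λI) = λ^2 - 3λ - 4.
λ = 4, -1: opposite signs.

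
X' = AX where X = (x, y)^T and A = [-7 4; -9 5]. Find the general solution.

Coefficient matrix A = [[-7, 4], [-9, 5]].
Characteristic polynomial det(A - λI) = λ^2 + 2λ + 1 = 0.
Single eigenvalue λ = -1 with algebraic multiplicity 2.
Eigenvector v = (2,3); generalized eigenvector w with (A-λI)w=v is (1,2).
General solution: e^(-t)[C_1·v + C_2·(t·v + w)].

x(t) = 2C_1e^(-t) + 2C_2te^(-t) + C_2e^(-t), y(t) = 3C_1e^(-t) + 3C_2te^(-t) + 2C_2e^(-t)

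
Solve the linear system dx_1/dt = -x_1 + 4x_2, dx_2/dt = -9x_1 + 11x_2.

Coefficient matrix A = [[-1, 4], [-9, 11]].
Characteristic polynomial det(A - λI) = λ^2 - 10λ + 25 = 0.
Single eigenvalue λ = 5 with algebraic multiplicity 2.
Eigenvector v = (2,3); generalized eigenvector w with (A-λI)w=v is (1,2).
General solution: e^(5t)[K_1·v + K_2·(t·v + w)].

x_1(t) = 2K_1e^(5t) + 2K_2te^(5t) + K_2e^(5t), x_2(t) = 3K_1e^(5t) + 3K_2te^(5t) + 2K_2e^(5t)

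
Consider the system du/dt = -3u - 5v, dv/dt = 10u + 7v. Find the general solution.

u(t) = -c_1e^(2t)sin(5t) + c_2e^(2t)cos(5t), v(t) = c_1e^(2t)sin(5t) + c_1e^(2t)cos(5t) + c_2e^(2t)sin(5t) - c_2e^(2t)cos(5t)

Coefficient matrix A = [[-3, -5], [10, 7]].
Characteristic polynomial det(A - λI) = λ^2 - 4λ + 29 = 0.
Eigenvalues λ = 2 ± 5i (complex conjugate pair).
For λ=2+5i: an eigenvector is (0,1) - i(-1,1) = (0 + i, 1 - i).
A real fundamental pair from Re and Im of e^((2+5i)t)v: X_1 = e^(2t)(cos(5t)·(0,1) + sin(5t)·(-1,1)), X_2 = e^(2t)(sin(5t)·(0,1) - cos(5t)·(-1,1)).
General solution: c_1X_1 + c_2X_2.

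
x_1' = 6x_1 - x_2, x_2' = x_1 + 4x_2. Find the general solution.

x_1(t) = c_1e^(5t) + c_2te^(5t) - 2c_2e^(5t), x_2(t) = c_1e^(5t) + c_2te^(5t) - 3c_2e^(5t)

Coefficient matrix A = [[6, -1], [1, 4]].
Characteristic polynomial det(A - λI) = λ^2 - 10λ + 25 = 0.
Single eigenvalue λ = 5 with algebraic multiplicity 2.
Eigenvector v = (1,1); generalized eigenvector w with (A-λI)w=v is (-2,-3).
General solution: e^(5t)[c_1·v + c_2·(t·v + w)].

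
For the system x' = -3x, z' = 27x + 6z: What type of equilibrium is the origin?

saddle

A = [[-3,0],[27,6]]; det(A-λI) = λ^2 - 3λ - 18.
λ = -3, 6: opposite signs.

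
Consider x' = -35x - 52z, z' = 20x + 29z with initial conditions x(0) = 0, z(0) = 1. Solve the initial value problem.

x(t) = -13e^(-3t)sin(4t), z(t) = 8e^(-3t)sin(4t) + e^(-3t)cos(4t)

Coefficient matrix A = [[-35, -52], [20, 29]].
Characteristic polynomial det(A - λI) = λ^2 + 6λ + 25 = 0.
Eigenvalues λ = -3 ± 4i (complex conjugate pair).
For λ=-3+4i: an eigenvector is (3,-2) - i(2,-1) = (3 - 2i, -2 + i).
A real fundamental pair from Re and Im of e^((-3+4i)t)v: X_1 = e^(-3t)(cos(4t)·(3,-2) + sin(4t)·(2,-1)), X_2 = e^(-3t)(sin(4t)·(3,-2) - cos(4t)·(2,-1)).
General solution: K_1X_1 + K_2X_2.
Applying x(0)=0, z(0)=1 gives K_1=-2, K_2=-3.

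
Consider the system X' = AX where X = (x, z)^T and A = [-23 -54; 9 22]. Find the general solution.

Coefficient matrix A = [[-23, -54], [9, 22]].
Characteristic polynomial det(A - λI) = λ^2 + λ - 20 = 0.
Eigenvalues λ = -5, 4.
For λ=-5: (A-λI) row 1 is [-18, -54], so an eigenvector is (3, -1).
For λ=4: (A-λI) row 1 is [-27, -54], so an eigenvector is (2, -1).
General solution: c_1e^(-5t)(3,-1) + c_2e^(4t)(2,-1).

x(t) = 3c_1e^(-5t) + 2c_2e^(4t), z(t) = -c_1e^(-5t) - c_2e^(4t)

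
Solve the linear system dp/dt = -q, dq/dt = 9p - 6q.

p(t) = c_1e^(-3t) + c_2te^(-3t) + c_2e^(-3t), q(t) = 3c_1e^(-3t) + 3c_2te^(-3t) + 2c_2e^(-3t)

Coefficient matrix A = [[0, -1], [9, -6]].
Characteristic polynomial det(A - λI) = λ^2 + 6λ + 9 = 0.
Single eigenvalue λ = -3 with algebraic multiplicity 2.
Eigenvector v = (1,3); generalized eigenvector w with (A-λI)w=v is (1,2).
General solution: e^(-3t)[c_1·v + c_2·(t·v + w)].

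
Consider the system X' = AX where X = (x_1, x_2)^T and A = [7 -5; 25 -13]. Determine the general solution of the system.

x_1(t) = -K_1e^(-3t)cos(5t) - K_2e^(-3t)sin(5t), x_2(t) = -K_1e^(-3t)sin(5t) - 2K_1e^(-3t)cos(5t) - 2K_2e^(-3t)sin(5t) + K_2e^(-3t)cos(5t)

Coefficient matrix A = [[7, -5], [25, -13]].
Characteristic polynomial det(A - λI) = λ^2 + 6λ + 34 = 0.
Eigenvalues λ = -3 ± 5i (complex conjugate pair).
For λ=-3+5i: an eigenvector is (-1,-2) - i(0,-1) = (-1, -2 + i).
A real fundamental pair from Re and Im of e^((-3+5i)t)v: X_1 = e^(-3t)(cos(5t)·(-1,-2) + sin(5t)·(0,-1)), X_2 = e^(-3t)(sin(5t)·(-1,-2) - cos(5t)·(0,-1)).
General solution: K_1X_1 + K_2X_2.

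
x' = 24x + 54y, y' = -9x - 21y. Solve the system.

x(t) = -2C_1e^(-3t) - 3C_2e^(6t), y(t) = C_1e^(-3t) + C_2e^(6t)

Coefficient matrix A = [[24, 54], [-9, -21]].
Characteristic polynomial det(A - λI) = λ^2 - 3λ - 18 = 0.
Eigenvalues λ = -3, 6.
For λ=-3: (A-λI) row 1 is [27, 54], so an eigenvector is (-2, 1).
For λ=6: (A-λI) row 1 is [18, 54], so an eigenvector is (-3, 1).
General solution: C_1e^(-3t)(-2,1) + C_2e^(6t)(-3,1).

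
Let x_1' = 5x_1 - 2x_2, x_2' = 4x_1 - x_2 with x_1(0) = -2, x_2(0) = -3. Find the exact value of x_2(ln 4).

A = [[5,-2],[4,-1]]; eigenvalues λ = 1, 3.
Eigenvectors: (-1,-2) for λ=1, (-1,-1) for λ=3.
From the initial condition, c_1 = 1, c_2 = 1.
x_2(ln 4) = (1)(4^1)(-2) + (1)(4^3)(-1) = -72.

-72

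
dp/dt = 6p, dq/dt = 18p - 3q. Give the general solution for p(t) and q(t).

Coefficient matrix A = [[6, 0], [18, -3]].
Characteristic polynomial det(A - λI) = λ^2 - 3λ - 18 = 0.
Eigenvalues λ = -3, 6.
For λ=-3: (A-λI) row 1 is [9, 0], so an eigenvector is (0, -1).
For λ=6: (A-λI) row 2 is [18, -9], so an eigenvector is (1, 2).
General solution: K_1e^(-3t)(0,-1) + K_2e^(6t)(1,2).

p(t) = K_2e^(6t), q(t) = -K_1e^(-3t) + 2K_2e^(6t)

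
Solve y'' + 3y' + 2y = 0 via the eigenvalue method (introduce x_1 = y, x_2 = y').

Let x_1 = y, x_2 = y'. Then x_1' = x_2 and x_2' = -2x_1 - 3x_2.
A = [[0,1],[-2,-3]]; det(A-λI) = λ^2 + 3λ + 2.
Eigenvalues λ = -1, -2 with eigenvectors (1,-1), (1,-2).

y(t) = c_1e^(-t) + c_2e^(-2t)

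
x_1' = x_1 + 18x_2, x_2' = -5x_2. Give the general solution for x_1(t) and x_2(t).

x_1(t) = -3c_1e^(-5t) + c_2e^(t), x_2(t) = c_1e^(-5t)

Coefficient matrix A = [[1, 18], [0, -5]].
Characteristic polynomial det(A - λI) = λ^2 + 4λ - 5 = 0.
Eigenvalues λ = -5, 1.
For λ=-5: (A-λI) row 1 is [6, 18], so an eigenvector is (-3, 1).
For λ=1: (A-λI) row 1 is [0, 18], so an eigenvector is (1, 0).
General solution: c_1e^(-5t)(-3,1) + c_2e^(t)(1,0).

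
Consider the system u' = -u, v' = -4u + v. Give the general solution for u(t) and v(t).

Coefficient matrix A = [[-1, 0], [-4, 1]].
Characteristic polynomial det(A - λI) = λ^2 - 1 = 0.
Eigenvalues λ = -1, 1.
For λ=-1: (A-λI) row 2 is [-4, 2], so an eigenvector is (1, 2).
For λ=1: (A-λI) row 1 is [-2, 0], so an eigenvector is (0, -1).
General solution: K_1e^(-t)(1,2) + K_2e^(t)(0,-1).

u(t) = K_1e^(-t), v(t) = 2K_1e^(-t) - K_2e^(t)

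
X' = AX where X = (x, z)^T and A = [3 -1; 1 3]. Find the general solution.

x(t) = -K_1e^(3t)sin(t) + K_2e^(3t)cos(t), z(t) = K_1e^(3t)cos(t) + K_2e^(3t)sin(t)

Coefficient matrix A = [[3, -1], [1, 3]].
Characteristic polynomial det(A - λI) = λ^2 - 6λ + 10 = 0.
Eigenvalues λ = 3 ± i (complex conjugate pair).
For λ=3+i: an eigenvector is (0,1) - i(-1,0) = (0 + i, 1).
A real fundamental pair from Re and Im of e^((3+i)t)v: X_1 = e^(3t)(cos(t)·(0,1) + sin(t)·(-1,0)), X_2 = e^(3t)(sin(t)·(0,1) - cos(t)·(-1,0)).
General solution: K_1X_1 + K_2X_2.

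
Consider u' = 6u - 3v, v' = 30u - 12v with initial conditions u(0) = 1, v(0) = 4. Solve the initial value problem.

Coefficient matrix A = [[6, -3], [30, -12]].
Characteristic polynomial det(A - λI) = λ^2 + 6λ + 18 = 0.
Eigenvalues λ = -3 ± 3i (complex conjugate pair).
For λ=-3+3i: an eigenvector is (0,-1) - i(1,3) = (0 - i, -1 - 3i).
A real fundamental pair from Re and Im of e^((-3+3i)t)v: X_1 = e^(-3t)(cos(3t)·(0,-1) + sin(3t)·(1,3)), X_2 = e^(-3t)(sin(3t)·(0,-1) - cos(3t)·(1,3)).
General solution: c_1X_1 + c_2X_2.
Applying u(0)=1, v(0)=4 gives c_1=-1, c_2=-1.

u(t) = -e^(-3t)sin(3t) + e^(-3t)cos(3t), v(t) = -2e^(-3t)sin(3t) + 4e^(-3t)cos(3t)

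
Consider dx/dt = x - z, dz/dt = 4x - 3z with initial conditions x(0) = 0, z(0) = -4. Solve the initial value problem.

x(t) = 4te^(-t), z(t) = 8te^(-t) - 4e^(-t)

Coefficient matrix A = [[1, -1], [4, -3]].
Characteristic polynomial det(A - λI) = λ^2 + 2λ + 1 = 0.
Single eigenvalue λ = -1 with algebraic multiplicity 2.
Eigenvector v = (1,2); generalized eigenvector w with (A-λI)w=v is (0,-1).
General solution: e^(-t)[C_1·v + C_2·(t·v + w)].
Applying x(0)=0, z(0)=-4 gives C_1=0, C_2=4.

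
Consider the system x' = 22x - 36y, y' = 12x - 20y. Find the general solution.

x(t) = 2K_1e^(4t) - 3K_2e^(-2t), y(t) = K_1e^(4t) - 2K_2e^(-2t)

Coefficient matrix A = [[22, -36], [12, -20]].
Characteristic polynomial det(A - λI) = λ^2 - 2λ - 8 = 0.
Eigenvalues λ = 4, -2.
For λ=4: (A-λI) row 1 is [18, -36], so an eigenvector is (2, 1).
For λ=-2: (A-λI) row 1 is [24, -36], so an eigenvector is (-3, -2).
General solution: K_1e^(4t)(2,1) + K_2e^(-2t)(-3,-2).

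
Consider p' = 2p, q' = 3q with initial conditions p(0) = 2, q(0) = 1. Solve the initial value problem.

Coefficient matrix A = [[2, 0], [0, 3]].
Characteristic polynomial det(A - λI) = λ^2 - 5λ + 6 = 0.
Eigenvalues λ = 3, 2.
For λ=3: (A-λI) row 1 is [-1, 0], so an eigenvector is (0, 1).
For λ=2: (A-λI) row 2 is [0, 1], so an eigenvector is (-1, 0).
General solution: C_1e^(3t)(0,1) + C_2e^(2t)(-1,0).
Applying p(0)=2, q(0)=1 gives C_1=1, C_2=-2.

p(t) = 2e^(2t), q(t) = e^(3t)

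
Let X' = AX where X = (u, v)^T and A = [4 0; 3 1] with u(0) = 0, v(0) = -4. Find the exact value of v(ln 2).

-8

A = [[4,0],[3,1]]; eigenvalues λ = 4, 1.
Eigenvectors: (1,1) for λ=4, (0,-1) for λ=1.
From the initial condition, c_1 = 0, c_2 = 4.
v(ln 2) = (0)(2^4)(1) + (4)(2^1)(-1) = -8.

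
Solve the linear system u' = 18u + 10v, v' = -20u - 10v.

u(t) = -2c_1e^(4t)sin(2t) - c_1e^(4t)cos(2t) - c_2e^(4t)sin(2t) + 2c_2e^(4t)cos(2t), v(t) = 3c_1e^(4t)sin(2t) + c_1e^(4t)cos(2t) + c_2e^(4t)sin(2t) - 3c_2e^(4t)cos(2t)

Coefficient matrix A = [[18, 10], [-20, -10]].
Characteristic polynomial det(A - λI) = λ^2 - 8λ + 20 = 0.
Eigenvalues λ = 4 ± 2i (complex conjugate pair).
For λ=4+2i: an eigenvector is (-1,1) - i(-2,3) = (-1 + 2i, 1 - 3i).
A real fundamental pair from Re and Im of e^((4+2i)t)v: X_1 = e^(4t)(cos(2t)·(-1,1) + sin(2t)·(-2,3)), X_2 = e^(4t)(sin(2t)·(-1,1) - cos(2t)·(-2,3)).
General solution: c_1X_1 + c_2X_2.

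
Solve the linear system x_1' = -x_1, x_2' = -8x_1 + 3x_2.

x_1(t) = -c_1e^(-t), x_2(t) = -2c_1e^(-t) - c_2e^(3t)

Coefficient matrix A = [[-1, 0], [-8, 3]].
Characteristic polynomial det(A - λI) = λ^2 - 2λ - 3 = 0.
Eigenvalues λ = -1, 3.
For λ=-1: (A-λI) row 2 is [-8, 4], so an eigenvector is (-1, -2).
For λ=3: (A-λI) row 1 is [-4, 0], so an eigenvector is (0, -1).
General solution: c_1e^(-t)(-1,-2) + c_2e^(3t)(0,-1).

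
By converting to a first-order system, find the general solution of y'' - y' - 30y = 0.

y(t) = C_1e^(-5t) + C_2e^(6t)

Let x_1 = y, x_2 = y'. Then x_1' = x_2 and x_2' = 30x_1 + x_2.
A = [[0,1],[30,1]]; det(A-λI) = λ^2 - λ - 30.
Eigenvalues λ = -5, 6 with eigenvectors (1,-5), (1,6).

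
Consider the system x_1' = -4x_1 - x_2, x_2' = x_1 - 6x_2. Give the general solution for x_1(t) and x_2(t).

x_1(t) = -c_1e^(-5t) - c_2te^(-5t), x_2(t) = -c_1e^(-5t) - c_2te^(-5t) + c_2e^(-5t)

Coefficient matrix A = [[-4, -1], [1, -6]].
Characteristic polynomial det(A - λI) = λ^2 + 10λ + 25 = 0.
Single eigenvalue λ = -5 with algebraic multiplicity 2.
Eigenvector v = (-1,-1); generalized eigenvector w with (A-λI)w=v is (0,1).
General solution: e^(-5t)[c_1·v + c_2·(t·v + w)].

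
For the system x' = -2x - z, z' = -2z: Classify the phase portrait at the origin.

stable improper node

A = [[-2,-1],[0,-2]]; det(A-λI) = λ^2 + 4λ + 4.
repeated λ = -2 with a single eigenvector.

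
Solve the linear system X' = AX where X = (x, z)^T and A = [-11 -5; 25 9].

Coefficient matrix A = [[-11, -5], [25, 9]].
Characteristic polynomial det(A - λI) = λ^2 + 2λ + 26 = 0.
Eigenvalues λ = -1 ± 5i (complex conjugate pair).
For λ=-1+5i: an eigenvector is (-1,2) - i(0,-1) = (-1, 2 + i).
A real fundamental pair from Re and Im of e^((-1+5i)t)v: X_1 = e^(-t)(cos(5t)·(-1,2) + sin(5t)·(0,-1)), X_2 = e^(-t)(sin(5t)·(-1,2) - cos(5t)·(0,-1)).
General solution: c_1X_1 + c_2X_2.

x(t) = -c_1e^(-t)cos(5t) - c_2e^(-t)sin(5t), z(t) = -c_1e^(-t)sin(5t) + 2c_1e^(-t)cos(5t) + 2c_2e^(-t)sin(5t) + c_2e^(-t)cos(5t)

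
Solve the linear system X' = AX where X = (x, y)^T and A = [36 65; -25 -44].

Coefficient matrix A = [[36, 65], [-25, -44]].
Characteristic polynomial det(A - λI) = λ^2 + 8λ + 41 = 0.
Eigenvalues λ = -4 ± 5i (complex conjugate pair).
For λ=-4+5i: an eigenvector is (3,-2) - i(-2,1) = (3 + 2i, -2 - i).
A real fundamental pair from Re and Im of e^((-4+5i)t)v: X_1 = e^(-4t)(cos(5t)·(3,-2) + sin(5t)·(-2,1)), X_2 = e^(-4t)(sin(5t)·(3,-2) - cos(5t)·(-2,1)).
General solution: C_1X_1 + C_2X_2.

x(t) = -2C_1e^(-4t)sin(5t) + 3C_1e^(-4t)cos(5t) + 3C_2e^(-4t)sin(5t) + 2C_2e^(-4t)cos(5t), y(t) = C_1e^(-4t)sin(5t) - 2C_1e^(-4t)cos(5t) - 2C_2e^(-4t)sin(5t) - C_2e^(-4t)cos(5t)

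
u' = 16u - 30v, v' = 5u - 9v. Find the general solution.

Coefficient matrix A = [[16, -30], [5, -9]].
Characteristic polynomial det(A - λI) = λ^2 - 7λ + 6 = 0.
Eigenvalues λ = 6, 1.
For λ=6: (A-λI) row 1 is [10, -30], so an eigenvector is (3, 1).
For λ=1: (A-λI) row 1 is [15, -30], so an eigenvector is (-2, -1).
General solution: C_1e^(6t)(3,1) + C_2e^(t)(-2,-1).

u(t) = 3C_1e^(6t) - 2C_2e^(t), v(t) = C_1e^(6t) - C_2e^(t)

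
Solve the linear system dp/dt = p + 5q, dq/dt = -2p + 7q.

p(t) = -K_1e^(4t)sin(t) + 2K_1e^(4t)cos(t) + 2K_2e^(4t)sin(t) + K_2e^(4t)cos(t), q(t) = -K_1e^(4t)sin(t) + K_1e^(4t)cos(t) + K_2e^(4t)sin(t) + K_2e^(4t)cos(t)

Coefficient matrix A = [[1, 5], [-2, 7]].
Characteristic polynomial det(A - λI) = λ^2 - 8λ + 17 = 0.
Eigenvalues λ = 4 ± i (complex conjugate pair).
For λ=4+i: an eigenvector is (2,1) - i(-1,-1) = (2 + i, 1 + i).
A real fundamental pair from Re and Im of e^((4+i)t)v: X_1 = e^(4t)(cos(t)·(2,1) + sin(t)·(-1,-1)), X_2 = e^(4t)(sin(t)·(2,1) - cos(t)·(-1,-1)).
General solution: K_1X_1 + K_2X_2.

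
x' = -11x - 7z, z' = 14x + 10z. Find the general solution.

Coefficient matrix A = [[-11, -7], [14, 10]].
Characteristic polynomial det(A - λI) = λ^2 + λ - 12 = 0.
Eigenvalues λ = -4, 3.
For λ=-4: (A-λI) row 1 is [-7, -7], so an eigenvector is (1, -1).
For λ=3: (A-λI) row 1 is [-14, -7], so an eigenvector is (-1, 2).
General solution: c_1e^(-4t)(1,-1) + c_2e^(3t)(-1,2).

x(t) = c_1e^(-4t) - c_2e^(3t), z(t) = -c_1e^(-4t) + 2c_2e^(3t)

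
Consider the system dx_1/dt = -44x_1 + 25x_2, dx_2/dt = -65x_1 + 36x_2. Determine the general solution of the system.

Coefficient matrix A = [[-44, 25], [-65, 36]].
Characteristic polynomial det(A - λI) = λ^2 + 8λ + 41 = 0.
Eigenvalues λ = -4 ± 5i (complex conjugate pair).
For λ=-4+5i: an eigenvector is (-1,-2) - i(-2,-3) = (-1 + 2i, -2 + 3i).
A real fundamental pair from Re and Im of e^((-4+5i)t)v: X_1 = e^(-4t)(cos(5t)·(-1,-2) + sin(5t)·(-2,-3)), X_2 = e^(-4t)(sin(5t)·(-1,-2) - cos(5t)·(-2,-3)).
General solution: C_1X_1 + C_2X_2.

x_1(t) = -2C_1e^(-4t)sin(5t) - C_1e^(-4t)cos(5t) - C_2e^(-4t)sin(5t) + 2C_2e^(-4t)cos(5t), x_2(t) = -3C_1e^(-4t)sin(5t) - 2C_1e^(-4t)cos(5t) - 2C_2e^(-4t)sin(5t) + 3C_2e^(-4t)cos(5t)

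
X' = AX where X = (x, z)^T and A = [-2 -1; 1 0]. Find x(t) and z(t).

x(t) = -c_1e^(-t) - c_2te^(-t) + 3c_2e^(-t), z(t) = c_1e^(-t) + c_2te^(-t) - 2c_2e^(-t)

Coefficient matrix A = [[-2, -1], [1, 0]].
Characteristic polynomial det(A - λI) = λ^2 + 2λ + 1 = 0.
Single eigenvalue λ = -1 with algebraic multiplicity 2.
Eigenvector v = (-1,1); generalized eigenvector w with (A-λI)w=v is (3,-2).
General solution: e^(-t)[c_1·v + c_2·(t·v + w)].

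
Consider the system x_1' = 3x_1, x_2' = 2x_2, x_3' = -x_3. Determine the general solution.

x_1(t) = C_3e^(3t), x_2(t) = C_2e^(2t), x_3(t) = C_1e^(-t)

Coefficient matrix A = [[3, 0, 0], [0, 2, 0], [0, 0, -1]].
det(A - λI) = 0 gives eigenvalues λ = -1, 2, 3.
For λ=-1: eigenvector (0,0,1).
For λ=2: eigenvector (0,1,0).
For λ=3: eigenvector (1,0,0).
General solution: C_1e^(-t)(0,0,1) + C_2e^(2t)(0,1,0) + C_3e^(3t)(1,0,0).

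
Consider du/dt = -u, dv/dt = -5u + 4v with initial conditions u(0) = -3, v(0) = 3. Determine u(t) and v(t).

Coefficient matrix A = [[-1, 0], [-5, 4]].
Characteristic polynomial det(A - λI) = λ^2 - 3λ - 4 = 0.
Eigenvalues λ = -1, 4.
For λ=-1: (A-λI) row 2 is [-5, 5], so an eigenvector is (-1, -1).
For λ=4: (A-λI) row 1 is [-5, 0], so an eigenvector is (0, 1).
General solution: K_1e^(-t)(-1,-1) + K_2e^(4t)(0,1).
Applying u(0)=-3, v(0)=3 gives K_1=3, K_2=6.

u(t) = -3e^(-t), v(t) = 6e^(4t) - 3e^(-t)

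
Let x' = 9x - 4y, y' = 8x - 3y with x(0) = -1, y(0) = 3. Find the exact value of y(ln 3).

A = [[9,-4],[8,-3]]; eigenvalues λ = 5, 1.
Eigenvectors: (-1,-1) for λ=5, (1,2) for λ=1.
From the initial condition, c_1 = 5, c_2 = 4.
y(ln 3) = (5)(3^5)(-1) + (4)(3^1)(2) = -1191.

-1191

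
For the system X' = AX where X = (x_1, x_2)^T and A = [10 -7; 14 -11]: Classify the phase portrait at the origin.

A = [[10,-7],[14,-11]]; det(A-λI) = λ^2 + λ - 12.
λ = 3, -4: opposite signs.

saddle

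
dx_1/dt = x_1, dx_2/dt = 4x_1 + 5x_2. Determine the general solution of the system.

Coefficient matrix A = [[1, 0], [4, 5]].
Characteristic polynomial det(A - λI) = λ^2 - 6λ + 5 = 0.
Eigenvalues λ = 5, 1.
For λ=5: (A-λI) row 1 is [-4, 0], so an eigenvector is (0, 1).
For λ=1: (A-λI) row 2 is [4, 4], so an eigenvector is (-1, 1).
General solution: c_1e^(5t)(0,1) + c_2e^(t)(-1,1).

x_1(t) = -c_2e^(t), x_2(t) = c_1e^(5t) + c_2e^(t)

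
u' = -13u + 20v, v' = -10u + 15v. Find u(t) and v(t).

u(t) = -C_1e^(t)sin(2t) + 3C_1e^(t)cos(2t) + 3C_2e^(t)sin(2t) + C_2e^(t)cos(2t), v(t) = -C_1e^(t)sin(2t) + 2C_1e^(t)cos(2t) + 2C_2e^(t)sin(2t) + C_2e^(t)cos(2t)

Coefficient matrix A = [[-13, 20], [-10, 15]].
Characteristic polynomial det(A - λI) = λ^2 - 2λ + 5 = 0.
Eigenvalues λ = 1 ± 2i (complex conjugate pair).
For λ=1+2i: an eigenvector is (3,2) - i(-1,-1) = (3 + i, 2 + i).
A real fundamental pair from Re and Im of e^((1+2i)t)v: X_1 = e^(t)(cos(2t)·(3,2) + sin(2t)·(-1,-1)), X_2 = e^(t)(sin(2t)·(3,2) - cos(2t)·(-1,-1)).
General solution: C_1X_1 + C_2X_2.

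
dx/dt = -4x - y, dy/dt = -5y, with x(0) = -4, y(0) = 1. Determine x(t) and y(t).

x(t) = -5e^(-4t) + e^(-5t), y(t) = e^(-5t)

Coefficient matrix A = [[-4, -1], [0, -5]].
Characteristic polynomial det(A - λI) = λ^2 + 9λ + 20 = 0.
Eigenvalues λ = -5, -4.
For λ=-5: (A-λI) row 1 is [1, -1], so an eigenvector is (1, 1).
For λ=-4: (A-λI) row 1 is [0, -1], so an eigenvector is (-1, 0).
General solution: K_1e^(-5t)(1,1) + K_2e^(-4t)(-1,0).
Applying x(0)=-4, y(0)=1 gives K_1=1, K_2=5.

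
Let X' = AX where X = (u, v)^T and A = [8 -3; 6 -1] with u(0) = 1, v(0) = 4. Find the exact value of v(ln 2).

A = [[8,-3],[6,-1]]; eigenvalues λ = 2, 5.
Eigenvectors: (-1,-2) for λ=2, (-1,-1) for λ=5.
From the initial condition, c_1 = -3, c_2 = 2.
v(ln 2) = (-3)(2^2)(-2) + (2)(2^5)(-1) = -40.

-40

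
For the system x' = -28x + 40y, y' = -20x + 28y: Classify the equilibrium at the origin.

center

A = [[-28,40],[-20,28]]; det(A-λI) = λ^2 + 16.
λ = 0 ± 4i: zero real part.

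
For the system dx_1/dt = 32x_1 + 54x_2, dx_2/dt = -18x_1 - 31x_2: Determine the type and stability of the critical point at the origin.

A = [[32,54],[-18,-31]]; det(A-λI) = λ^2 - λ - 20.
λ = 5, -4: opposite signs.

saddle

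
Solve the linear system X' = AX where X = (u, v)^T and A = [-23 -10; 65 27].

u(t) = -c_1e^(2t)sin(5t) - c_1e^(2t)cos(5t) - c_2e^(2t)sin(5t) + c_2e^(2t)cos(5t), v(t) = 2c_1e^(2t)sin(5t) + 3c_1e^(2t)cos(5t) + 3c_2e^(2t)sin(5t) - 2c_2e^(2t)cos(5t)

Coefficient matrix A = [[-23, -10], [65, 27]].
Characteristic polynomial det(A - λI) = λ^2 - 4λ + 29 = 0.
Eigenvalues λ = 2 ± 5i (complex conjugate pair).
For λ=2+5i: an eigenvector is (-1,3) - i(-1,2) = (-1 + i, 3 - 2i).
A real fundamental pair from Re and Im of e^((2+5i)t)v: X_1 = e^(2t)(cos(5t)·(-1,3) + sin(5t)·(-1,2)), X_2 = e^(2t)(sin(5t)·(-1,3) - cos(5t)·(-1,2)).
General solution: c_1X_1 + c_2X_2.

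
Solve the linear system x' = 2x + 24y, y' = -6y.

x(t) = -3c_1e^(-6t) + c_2e^(2t), y(t) = c_1e^(-6t)

Coefficient matrix A = [[2, 24], [0, -6]].
Characteristic polynomial det(A - λI) = λ^2 + 4λ - 12 = 0.
Eigenvalues λ = -6, 2.
For λ=-6: (A-λI) row 1 is [8, 24], so an eigenvector is (-3, 1).
For λ=2: (A-λI) row 1 is [0, 24], so an eigenvector is (1, 0).
General solution: c_1e^(-6t)(-3,1) + c_2e^(2t)(1,0).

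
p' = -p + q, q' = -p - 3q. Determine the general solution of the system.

p(t) = -C_1e^(-2t) - C_2te^(-2t) + C_2e^(-2t), q(t) = C_1e^(-2t) + C_2te^(-2t) - 2C_2e^(-2t)

Coefficient matrix A = [[-1, 1], [-1, -3]].
Characteristic polynomial det(A - λI) = λ^2 + 4λ + 4 = 0.
Single eigenvalue λ = -2 with algebraic multiplicity 2.
Eigenvector v = (-1,1); generalized eigenvector w with (A-λI)w=v is (1,-2).
General solution: e^(-2t)[C_1·v + C_2·(t·v + w)].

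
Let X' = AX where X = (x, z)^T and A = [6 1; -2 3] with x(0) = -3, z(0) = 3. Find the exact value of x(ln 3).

A = [[6,1],[-2,3]]; eigenvalues λ = 4, 5.
Eigenvectors: (1,-2) for λ=4, (-1,1) for λ=5.
From the initial condition, c_1 = 0, c_2 = 3.
x(ln 3) = (0)(3^4)(1) + (3)(3^5)(-1) = -729.

-729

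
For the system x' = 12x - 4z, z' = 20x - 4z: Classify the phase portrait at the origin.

unstable spiral

A = [[12,-4],[20,-4]]; det(A-λI) = λ^2 - 8λ + 32.
λ = 4 ± 4i: positive real part.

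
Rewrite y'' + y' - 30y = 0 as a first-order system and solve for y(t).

y(t) = C_1e^(5t) + C_2e^(-6t)

Let x_1 = y, x_2 = y'. Then x_1' = x_2 and x_2' = 30x_1 - x_2.
A = [[0,1],[30,-1]]; det(A-λI) = λ^2 + λ - 30.
Eigenvalues λ = 5, -6 with eigenvectors (1,5), (1,-6).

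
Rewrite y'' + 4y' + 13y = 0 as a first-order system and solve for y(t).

Let x_1 = y, x_2 = y'. Then x_1' = x_2 and x_2' = -13x_1 - 4x_2.
A = [[0,1],[-13,-4]]; det(A-λI) = λ^2 + 4λ + 13.
Eigenvalues λ = -2 ± 3i.

y(t) = K_1e^(-2t)cos(3t) + K_2e^(-2t)sin(3t)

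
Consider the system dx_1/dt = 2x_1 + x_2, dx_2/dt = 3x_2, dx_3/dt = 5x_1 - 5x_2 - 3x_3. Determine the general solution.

x_1(t) = K_1e^(3t) + K_2e^(2t), x_2(t) = K_1e^(3t), x_3(t) = K_2e^(2t) + K_3e^(-3t)

Coefficient matrix A = [[2, 1, 0], [0, 3, 0], [5, -5, -3]].
det(A - λI) = 0 gives eigenvalues λ = 3, 2, -3.
For λ=3: eigenvector (1,1,0).
For λ=2: eigenvector (1,0,1).
For λ=-3: eigenvector (0,0,1).
General solution: K_1e^(3t)(1,1,0) + K_2e^(2t)(1,0,1) + K_3e^(-3t)(0,0,1).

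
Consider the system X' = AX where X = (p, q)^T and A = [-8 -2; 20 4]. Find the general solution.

p(t) = -C_1e^(-2t)sin(2t) + C_2e^(-2t)cos(2t), q(t) = 3C_1e^(-2t)sin(2t) + C_1e^(-2t)cos(2t) + C_2e^(-2t)sin(2t) - 3C_2e^(-2t)cos(2t)

Coefficient matrix A = [[-8, -2], [20, 4]].
Characteristic polynomial det(A - λI) = λ^2 + 4λ + 8 = 0.
Eigenvalues λ = -2 ± 2i (complex conjugate pair).
For λ=-2+2i: an eigenvector is (0,1) - i(-1,3) = (0 + i, 1 - 3i).
A real fundamental pair from Re and Im of e^((-2+2i)t)v: X_1 = e^(-2t)(cos(2t)·(0,1) + sin(2t)·(-1,3)), X_2 = e^(-2t)(sin(2t)·(0,1) - cos(2t)·(-1,3)).
General solution: C_1X_1 + C_2X_2.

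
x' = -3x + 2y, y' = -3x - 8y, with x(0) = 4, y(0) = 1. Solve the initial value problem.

Coefficient matrix A = [[-3, 2], [-3, -8]].
Characteristic polynomial det(A - λI) = λ^2 + 11λ + 30 = 0.
Eigenvalues λ = -6, -5.
For λ=-6: (A-λI) row 1 is [3, 2], so an eigenvector is (2, -3).
For λ=-5: (A-λI) row 1 is [2, 2], so an eigenvector is (1, -1).
General solution: K_1e^(-6t)(2,-3) + K_2e^(-5t)(1,-1).
Applying x(0)=4, y(0)=1 gives K_1=-5, K_2=14.

x(t) = 14e^(-5t) - 10e^(-6t), y(t) = -14e^(-5t) + 15e^(-6t)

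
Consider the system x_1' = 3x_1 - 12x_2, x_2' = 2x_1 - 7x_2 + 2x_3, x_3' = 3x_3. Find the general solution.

x_1(t) = 2c_1e^(-3t) - c_2e^(3t) - 3c_3e^(-t), x_2(t) = c_1e^(-3t) - c_3e^(-t), x_3(t) = c_2e^(3t)

Coefficient matrix A = [[3, -12, 0], [2, -7, 2], [0, 0, 3]].
det(A - λI) = 0 gives eigenvalues λ = -3, 3, -1.
For λ=-3: eigenvector (2,1,0).
For λ=3: eigenvector (-1,0,1).
For λ=-1: eigenvector (-3,-1,0).
General solution: c_1e^(-3t)(2,1,0) + c_2e^(3t)(-1,0,1) + c_3e^(-t)(-3,-1,0).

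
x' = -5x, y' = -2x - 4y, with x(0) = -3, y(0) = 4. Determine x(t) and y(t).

x(t) = -3e^(-5t), y(t) = 10e^(-4t) - 6e^(-5t)

Coefficient matrix A = [[-5, 0], [-2, -4]].
Characteristic polynomial det(A - λI) = λ^2 + 9λ + 20 = 0.
Eigenvalues λ = -4, -5.
For λ=-4: (A-λI) row 1 is [-1, 0], so an eigenvector is (0, -1).
For λ=-5: (A-λI) row 2 is [-2, 1], so an eigenvector is (1, 2).
General solution: c_1e^(-4t)(0,-1) + c_2e^(-5t)(1,2).
Applying x(0)=-3, y(0)=4 gives c_1=-10, c_2=-3.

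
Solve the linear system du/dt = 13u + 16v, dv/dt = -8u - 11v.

u(t) = 2C_1e^(5t) + C_2e^(-3t), v(t) = -C_1e^(5t) - C_2e^(-3t)

Coefficient matrix A = [[13, 16], [-8, -11]].
Characteristic polynomial det(A - λI) = λ^2 - 2λ - 15 = 0.
Eigenvalues λ = 5, -3.
For λ=5: (A-λI) row 1 is [8, 16], so an eigenvector is (2, -1).
For λ=-3: (A-λI) row 1 is [16, 16], so an eigenvector is (1, -1).
General solution: C_1e^(5t)(2,-1) + C_2e^(-3t)(1,-1).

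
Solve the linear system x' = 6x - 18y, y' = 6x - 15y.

Coefficient matrix A = [[6, -18], [6, -15]].
Characteristic polynomial det(A - λI) = λ^2 + 9λ + 18 = 0.
Eigenvalues λ = -6, -3.
For λ=-6: (A-λI) row 1 is [12, -18], so an eigenvector is (3, 2).
For λ=-3: (A-λI) row 1 is [9, -18], so an eigenvector is (2, 1).
General solution: C_1e^(-6t)(3,2) + C_2e^(-3t)(2,1).

x(t) = 3C_1e^(-6t) + 2C_2e^(-3t), y(t) = 2C_1e^(-6t) + C_2e^(-3t)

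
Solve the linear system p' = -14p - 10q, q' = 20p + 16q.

p(t) = -c_1e^(6t) - c_2e^(-4t), q(t) = 2c_1e^(6t) + c_2e^(-4t)

Coefficient matrix A = [[-14, -10], [20, 16]].
Characteristic polynomial det(A - λI) = λ^2 - 2λ - 24 = 0.
Eigenvalues λ = 6, -4.
For λ=6: (A-λI) row 1 is [-20, -10], so an eigenvector is (-1, 2).
For λ=-4: (A-λI) row 1 is [-10, -10], so an eigenvector is (-1, 1).
General solution: c_1e^(6t)(-1,2) + c_2e^(-4t)(-1,1).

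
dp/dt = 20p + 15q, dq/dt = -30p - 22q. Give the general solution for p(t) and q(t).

p(t) = -2c_1e^(-t)sin(3t) - c_1e^(-t)cos(3t) - c_2e^(-t)sin(3t) + 2c_2e^(-t)cos(3t), q(t) = 3c_1e^(-t)sin(3t) + c_1e^(-t)cos(3t) + c_2e^(-t)sin(3t) - 3c_2e^(-t)cos(3t)

Coefficient matrix A = [[20, 15], [-30, -22]].
Characteristic polynomial det(A - λI) = λ^2 + 2λ + 10 = 0.
Eigenvalues λ = -1 ± 3i (complex conjugate pair).
For λ=-1+3i: an eigenvector is (-1,1) - i(-2,3) = (-1 + 2i, 1 - 3i).
A real fundamental pair from Re and Im of e^((-1+3i)t)v: X_1 = e^(-t)(cos(3t)·(-1,1) + sin(3t)·(-2,3)), X_2 = e^(-t)(sin(3t)·(-1,1) - cos(3t)·(-2,3)).
General solution: c_1X_1 + c_2X_2.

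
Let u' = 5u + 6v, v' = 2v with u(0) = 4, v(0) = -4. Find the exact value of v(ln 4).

-64

A = [[5,6],[0,2]]; eigenvalues λ = 2, 5.
Eigenvectors: (-2,1) for λ=2, (-1,0) for λ=5.
From the initial condition, c_1 = -4, c_2 = 4.
v(ln 4) = (-4)(4^2)(1) + (4)(4^5)(0) = -64.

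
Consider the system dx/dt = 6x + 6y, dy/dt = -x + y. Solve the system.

x(t) = -2C_1e^(3t) + 3C_2e^(4t), y(t) = C_1e^(3t) - C_2e^(4t)

Coefficient matrix A = [[6, 6], [-1, 1]].
Characteristic polynomial det(A - λI) = λ^2 - 7λ + 12 = 0.
Eigenvalues λ = 3, 4.
For λ=3: (A-λI) row 1 is [3, 6], so an eigenvector is (-2, 1).
For λ=4: (A-λI) row 1 is [2, 6], so an eigenvector is (3, -1).
General solution: C_1e^(3t)(-2,1) + C_2e^(4t)(3,-1).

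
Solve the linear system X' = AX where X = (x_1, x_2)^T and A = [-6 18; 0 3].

x_1(t) = -2C_1e^(3t) - C_2e^(-6t), x_2(t) = -C_1e^(3t)

Coefficient matrix A = [[-6, 18], [0, 3]].
Characteristic polynomial det(A - λI) = λ^2 + 3λ - 18 = 0.
Eigenvalues λ = 3, -6.
For λ=3: (A-λI) row 1 is [-9, 18], so an eigenvector is (-2, -1).
For λ=-6: (A-λI) row 1 is [0, 18], so an eigenvector is (-1, 0).
General solution: C_1e^(3t)(-2,-1) + C_2e^(-6t)(-1,0).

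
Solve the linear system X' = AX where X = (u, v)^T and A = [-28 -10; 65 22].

Coefficient matrix A = [[-28, -10], [65, 22]].
Characteristic polynomial det(A - λI) = λ^2 + 6λ + 34 = 0.
Eigenvalues λ = -3 ± 5i (complex conjugate pair).
For λ=-3+5i: an eigenvector is (1,-2) - i(-1,3) = (1 + i, -2 - 3i).
A real fundamental pair from Re and Im of e^((-3+5i)t)v: X_1 = e^(-3t)(cos(5t)·(1,-2) + sin(5t)·(-1,3)), X_2 = e^(-3t)(sin(5t)·(1,-2) - cos(5t)·(-1,3)).
General solution: c_1X_1 + c_2X_2.

u(t) = -c_1e^(-3t)sin(5t) + c_1e^(-3t)cos(5t) + c_2e^(-3t)sin(5t) + c_2e^(-3t)cos(5t), v(t) = 3c_1e^(-3t)sin(5t) - 2c_1e^(-3t)cos(5t) - 2c_2e^(-3t)sin(5t) - 3c_2e^(-3t)cos(5t)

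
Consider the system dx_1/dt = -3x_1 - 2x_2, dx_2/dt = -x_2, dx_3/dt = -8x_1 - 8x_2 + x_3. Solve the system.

Coefficient matrix A = [[-3, -2, 0], [0, -1, 0], [-8, -8, 1]].
det(A - λI) = 0 gives eigenvalues λ = -3, -1, 1.
For λ=-3: eigenvector (1,0,2).
For λ=-1: eigenvector (-1,1,0).
For λ=1: eigenvector (0,0,1).
General solution: C_1e^(-3t)(1,0,2) + C_2e^(-t)(-1,1,0) + C_3e^(t)(0,0,1).

x_1(t) = C_1e^(-3t) - C_2e^(-t), x_2(t) = C_2e^(-t), x_3(t) = 2C_1e^(-3t) + C_3e^(t)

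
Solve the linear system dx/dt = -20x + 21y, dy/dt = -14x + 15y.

x(t) = c_1e^(t) + 3c_2e^(-6t), y(t) = c_1e^(t) + 2c_2e^(-6t)

Coefficient matrix A = [[-20, 21], [-14, 15]].
Characteristic polynomial det(A - λI) = λ^2 + 5λ - 6 = 0.
Eigenvalues λ = 1, -6.
For λ=1: (A-λI) row 1 is [-21, 21], so an eigenvector is (1, 1).
For λ=-6: (A-λI) row 1 is [-14, 21], so an eigenvector is (3, 2).
General solution: c_1e^(t)(1,1) + c_2e^(-6t)(3,2).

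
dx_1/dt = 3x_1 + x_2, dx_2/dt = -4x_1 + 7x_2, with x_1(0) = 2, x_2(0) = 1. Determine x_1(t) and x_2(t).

Coefficient matrix A = [[3, 1], [-4, 7]].
Characteristic polynomial det(A - λI) = λ^2 - 10λ + 25 = 0.
Single eigenvalue λ = 5 with algebraic multiplicity 2.
Eigenvector v = (1,2); generalized eigenvector w with (A-λI)w=v is (0,1).
General solution: e^(5t)[C_1·v + C_2·(t·v + w)].
Applying x_1(0)=2, x_2(0)=1 gives C_1=2, C_2=-3.

x_1(t) = -3te^(5t) + 2e^(5t), x_2(t) = -6te^(5t) + e^(5t)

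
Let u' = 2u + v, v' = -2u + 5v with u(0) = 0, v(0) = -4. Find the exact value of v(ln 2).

-96

A = [[2,1],[-2,5]]; eigenvalues λ = 3, 4.
Eigenvectors: (1,1) for λ=3, (-1,-2) for λ=4.
From the initial condition, c_1 = 4, c_2 = 4.
v(ln 2) = (4)(2^3)(1) + (4)(2^4)(-2) = -96.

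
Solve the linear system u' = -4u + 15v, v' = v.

u(t) = 3C_1e^(t) - C_2e^(-4t), v(t) = C_1e^(t)

Coefficient matrix A = [[-4, 15], [0, 1]].
Characteristic polynomial det(A - λI) = λ^2 + 3λ - 4 = 0.
Eigenvalues λ = 1, -4.
For λ=1: (A-λI) row 1 is [-5, 15], so an eigenvector is (3, 1).
For λ=-4: (A-λI) row 1 is [0, 15], so an eigenvector is (-1, 0).
General solution: C_1e^(t)(3,1) + C_2e^(-4t)(-1,0).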